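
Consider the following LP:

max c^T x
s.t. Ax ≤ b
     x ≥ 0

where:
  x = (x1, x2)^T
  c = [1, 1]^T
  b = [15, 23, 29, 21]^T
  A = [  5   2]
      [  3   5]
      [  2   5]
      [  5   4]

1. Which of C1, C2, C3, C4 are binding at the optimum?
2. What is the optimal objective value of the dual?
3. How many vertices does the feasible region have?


1. C2, C4
2. 5
3. 5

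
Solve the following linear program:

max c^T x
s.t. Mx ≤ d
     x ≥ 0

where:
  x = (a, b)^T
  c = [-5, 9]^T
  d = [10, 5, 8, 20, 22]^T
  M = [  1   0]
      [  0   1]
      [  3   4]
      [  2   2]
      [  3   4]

Evaluate the objective at each vertex of the feasible region:
  z(0, 0) = 0
  z(2.667, 0) = -13.33
  z(0, 2) = 18  ←
The maximum is at a = 0, b = 2.

a = 0, b = 2, z = 18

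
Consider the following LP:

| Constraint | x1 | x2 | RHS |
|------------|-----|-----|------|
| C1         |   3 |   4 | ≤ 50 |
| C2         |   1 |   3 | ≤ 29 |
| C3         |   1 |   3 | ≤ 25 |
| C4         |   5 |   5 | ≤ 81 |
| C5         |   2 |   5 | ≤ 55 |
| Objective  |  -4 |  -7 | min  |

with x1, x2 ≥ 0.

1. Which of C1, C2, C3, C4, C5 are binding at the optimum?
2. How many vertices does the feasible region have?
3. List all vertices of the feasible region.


1. C1, C3
2. 5
3. (0, 0), (16.2, 0), (14.8, 1.4), (10, 5), (0, 8.333)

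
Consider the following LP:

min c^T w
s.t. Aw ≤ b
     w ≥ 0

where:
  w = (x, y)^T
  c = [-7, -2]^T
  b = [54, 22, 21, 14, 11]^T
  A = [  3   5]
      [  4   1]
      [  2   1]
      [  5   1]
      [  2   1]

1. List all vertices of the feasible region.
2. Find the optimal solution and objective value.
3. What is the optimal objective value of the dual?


1. (0, 0), (2.8, 0), (1, 9), (0.1429, 10.71), (0, 10.8)
2. x = 1, y = 9, z = -25
3. -25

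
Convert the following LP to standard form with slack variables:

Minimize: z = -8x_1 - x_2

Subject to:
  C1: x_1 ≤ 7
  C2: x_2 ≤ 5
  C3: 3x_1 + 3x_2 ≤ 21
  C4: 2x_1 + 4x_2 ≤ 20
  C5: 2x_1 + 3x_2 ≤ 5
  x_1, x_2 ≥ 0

min z = -8x_1 - x_2

s.t.
  x_1 + s1 = 7
  x_2 + s2 = 5
  3x_1 + 3x_2 + s3 = 21
  2x_1 + 4x_2 + s4 = 20
  2x_1 + 3x_2 + s5 = 5
  x_1, x_2, s1, s2, s3, s4, s5 ≥ 0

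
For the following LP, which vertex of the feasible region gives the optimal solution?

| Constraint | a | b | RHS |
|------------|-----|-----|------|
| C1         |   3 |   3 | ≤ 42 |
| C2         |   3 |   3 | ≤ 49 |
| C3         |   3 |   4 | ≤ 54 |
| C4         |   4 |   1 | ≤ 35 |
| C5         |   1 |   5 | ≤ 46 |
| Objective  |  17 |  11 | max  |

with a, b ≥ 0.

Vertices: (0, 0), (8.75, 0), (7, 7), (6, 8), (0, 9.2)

Evaluate the objective at each vertex of the feasible region:
  z(0, 0) = 0
  z(8.75, 0) = 148.8
  z(7, 7) = 196  ←
  z(6, 8) = 190
  z(0, 9.2) = 101.2
The maximum is at a = 7, b = 7.

(7, 7)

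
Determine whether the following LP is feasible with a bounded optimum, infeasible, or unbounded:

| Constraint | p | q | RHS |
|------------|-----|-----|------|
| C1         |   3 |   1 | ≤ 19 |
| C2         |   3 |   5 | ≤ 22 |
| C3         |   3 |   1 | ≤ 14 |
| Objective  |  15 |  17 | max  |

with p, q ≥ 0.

Feasible with a bounded optimal solution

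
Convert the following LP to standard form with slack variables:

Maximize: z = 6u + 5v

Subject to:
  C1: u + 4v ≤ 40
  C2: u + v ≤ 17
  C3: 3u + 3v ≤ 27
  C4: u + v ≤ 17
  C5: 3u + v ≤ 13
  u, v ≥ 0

max z = 6u + 5v

s.t.
  u + 4v + s1 = 40
  u + v + s2 = 17
  3u + 3v + s3 = 27
  u + v + s4 = 17
  3u + v + s5 = 13
  u, v, s1, s2, s3, s4, s5 ≥ 0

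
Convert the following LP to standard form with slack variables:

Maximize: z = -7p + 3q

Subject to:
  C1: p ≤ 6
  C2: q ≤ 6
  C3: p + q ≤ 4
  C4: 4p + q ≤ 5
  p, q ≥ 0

max z = -7p + 3q

s.t.
  p + s1 = 6
  q + s2 = 6
  p + q + s3 = 4
  4p + q + s4 = 5
  p, q, s1, s2, s3, s4 ≥ 0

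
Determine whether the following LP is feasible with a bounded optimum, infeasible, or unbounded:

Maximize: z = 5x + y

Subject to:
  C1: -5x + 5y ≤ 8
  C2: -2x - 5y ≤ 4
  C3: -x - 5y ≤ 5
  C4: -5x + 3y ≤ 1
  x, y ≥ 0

Unbounded (objective can increase without bound)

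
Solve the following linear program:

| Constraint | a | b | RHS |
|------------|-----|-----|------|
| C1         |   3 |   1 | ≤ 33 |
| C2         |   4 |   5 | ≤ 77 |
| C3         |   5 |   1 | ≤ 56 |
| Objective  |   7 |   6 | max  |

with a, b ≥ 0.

Evaluate the objective at each vertex of the feasible region:
  z(0, 0) = 0
  z(11, 0) = 77
  z(8, 9) = 110  ←
  z(0, 15.4) = 92.4
The maximum is at a = 8, b = 9.

a = 8, b = 9, z = 110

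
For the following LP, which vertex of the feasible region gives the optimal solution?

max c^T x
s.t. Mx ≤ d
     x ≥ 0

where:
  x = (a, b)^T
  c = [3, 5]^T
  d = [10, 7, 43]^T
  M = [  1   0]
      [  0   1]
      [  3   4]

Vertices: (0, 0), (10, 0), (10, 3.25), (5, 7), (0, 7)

Evaluate the objective at each vertex of the feasible region:
  z(0, 0) = 0
  z(10, 0) = 30
  z(10, 3.25) = 46.25
  z(5, 7) = 50  ←
  z(0, 7) = 35
The maximum is at a = 5, b = 7.

(5, 7)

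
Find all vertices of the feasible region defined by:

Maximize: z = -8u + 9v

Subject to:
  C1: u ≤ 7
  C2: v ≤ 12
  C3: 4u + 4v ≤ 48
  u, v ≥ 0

(0, 0), (7, 0), (7, 5), (0, 12)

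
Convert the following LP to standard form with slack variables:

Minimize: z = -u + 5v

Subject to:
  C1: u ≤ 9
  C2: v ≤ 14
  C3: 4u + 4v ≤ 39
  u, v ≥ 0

min z = -u + 5v

s.t.
  u + s1 = 9
  v + s2 = 14
  4u + 4v + s3 = 39
  u, v, s1, s2, s3 ≥ 0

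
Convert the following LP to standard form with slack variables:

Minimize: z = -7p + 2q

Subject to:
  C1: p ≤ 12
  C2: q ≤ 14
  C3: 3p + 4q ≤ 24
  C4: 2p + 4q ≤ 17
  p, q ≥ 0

min z = -7p + 2q

s.t.
  p + s1 = 12
  q + s2 = 14
  3p + 4q + s3 = 24
  2p + 4q + s4 = 17
  p, q, s1, s2, s3, s4 ≥ 0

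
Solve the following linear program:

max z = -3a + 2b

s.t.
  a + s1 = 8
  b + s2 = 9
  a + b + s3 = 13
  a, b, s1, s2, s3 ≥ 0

Evaluate the objective at each vertex of the feasible region:
  z(0, 0) = 0
  z(8, 0) = -24
  z(8, 5) = -14
  z(4, 9) = 6
  z(0, 9) = 18  ←
The maximum is at a = 0, b = 9.

a = 0, b = 9, z = 18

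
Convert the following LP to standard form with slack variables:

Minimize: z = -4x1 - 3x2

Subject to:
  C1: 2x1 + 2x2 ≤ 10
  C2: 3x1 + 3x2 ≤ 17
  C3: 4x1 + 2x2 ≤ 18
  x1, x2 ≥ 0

min z = -4x1 - 3x2

s.t.
  2x1 + 2x2 + s1 = 10
  3x1 + 3x2 + s2 = 17
  4x1 + 2x2 + s3 = 18
  x1, x2, s1, s2, s3 ≥ 0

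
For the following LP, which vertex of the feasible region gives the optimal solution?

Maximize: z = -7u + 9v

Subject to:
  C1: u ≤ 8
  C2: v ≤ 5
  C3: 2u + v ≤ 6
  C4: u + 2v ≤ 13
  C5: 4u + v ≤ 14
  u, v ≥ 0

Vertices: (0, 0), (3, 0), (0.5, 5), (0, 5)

Evaluate the objective at each vertex of the feasible region:
  z(0, 0) = 0
  z(3, 0) = -21
  z(0.5, 5) = 41.5
  z(0, 5) = 45  ←
The maximum is at u = 0, v = 5.

(0, 5)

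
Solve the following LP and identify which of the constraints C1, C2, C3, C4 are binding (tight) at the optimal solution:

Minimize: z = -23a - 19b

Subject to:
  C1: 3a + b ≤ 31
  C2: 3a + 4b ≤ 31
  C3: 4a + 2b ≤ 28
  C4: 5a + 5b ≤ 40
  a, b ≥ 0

At a = 6, b = 2, compute slack b - a·x for each constraint:
  C1: 31 − 20 = 11  (slack)
  C2: 31 − 26 = 5  (slack)
  C3: 28 − 28 = 0  (binding)
  C4: 40 − 40 = 0  (binding)

Optimal: a = 6, b = 2
Binding: C3, C4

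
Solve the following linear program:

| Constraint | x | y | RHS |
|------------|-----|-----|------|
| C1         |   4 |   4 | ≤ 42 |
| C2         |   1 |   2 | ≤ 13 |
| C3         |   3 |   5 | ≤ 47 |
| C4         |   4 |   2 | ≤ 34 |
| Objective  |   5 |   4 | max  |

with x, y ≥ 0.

Evaluate the objective at each vertex of the feasible region:
  z(0, 0) = 0
  z(8.5, 0) = 42.5
  z(7, 3) = 47  ←
  z(0, 6.5) = 26
The maximum is at x = 7, y = 3.

x = 7, y = 3, z = 47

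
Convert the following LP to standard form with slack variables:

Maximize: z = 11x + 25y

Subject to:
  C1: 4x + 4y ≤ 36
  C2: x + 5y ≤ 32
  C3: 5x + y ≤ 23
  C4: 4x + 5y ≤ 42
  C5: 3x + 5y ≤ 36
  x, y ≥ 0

max z = 11x + 25y

s.t.
  4x + 4y + s1 = 36
  x + 5y + s2 = 32
  5x + y + s3 = 23
  4x + 5y + s4 = 42
  3x + 5y + s5 = 36
  x, y, s1, s2, s3, s4, s5 ≥ 0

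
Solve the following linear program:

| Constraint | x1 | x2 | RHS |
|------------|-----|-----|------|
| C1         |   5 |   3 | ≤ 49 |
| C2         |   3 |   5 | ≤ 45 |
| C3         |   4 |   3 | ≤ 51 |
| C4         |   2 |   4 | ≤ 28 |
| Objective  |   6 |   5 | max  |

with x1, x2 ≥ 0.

Evaluate the objective at each vertex of the feasible region:
  z(0, 0) = 0
  z(9.8, 0) = 58.8
  z(8, 3) = 63  ←
  z(0, 7) = 35
The maximum is at x1 = 8, x2 = 3.

x1 = 8, x2 = 3, z = 63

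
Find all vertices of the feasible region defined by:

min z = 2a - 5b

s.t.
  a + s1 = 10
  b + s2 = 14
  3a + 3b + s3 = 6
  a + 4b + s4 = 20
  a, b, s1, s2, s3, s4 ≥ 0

(0, 0), (2, 0), (0, 2)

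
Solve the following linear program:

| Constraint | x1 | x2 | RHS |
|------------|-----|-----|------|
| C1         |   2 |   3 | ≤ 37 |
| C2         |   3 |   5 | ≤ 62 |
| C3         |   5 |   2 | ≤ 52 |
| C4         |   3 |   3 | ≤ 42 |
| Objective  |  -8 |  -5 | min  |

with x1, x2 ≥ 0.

Evaluate the objective at each vertex of the feasible region:
  z(0, 0) = 0
  z(10.4, 0) = -83.2
  z(8, 6) = -94  ←
  z(5, 9) = -85
  z(0, 12.33) = -61.67
The minimum is at x1 = 8, x2 = 6.

x1 = 8, x2 = 6, z = -94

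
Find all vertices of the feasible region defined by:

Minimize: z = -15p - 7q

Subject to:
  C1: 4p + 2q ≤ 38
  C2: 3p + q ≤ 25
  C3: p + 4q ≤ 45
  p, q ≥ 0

(0, 0), (8.333, 0), (6, 7), (4.429, 10.14), (0, 11.25)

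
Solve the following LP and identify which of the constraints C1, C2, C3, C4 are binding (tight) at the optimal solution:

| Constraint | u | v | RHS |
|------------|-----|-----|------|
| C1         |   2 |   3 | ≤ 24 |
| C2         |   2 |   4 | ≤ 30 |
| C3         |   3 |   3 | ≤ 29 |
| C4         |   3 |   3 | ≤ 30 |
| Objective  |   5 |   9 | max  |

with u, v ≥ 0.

At u = 3, v = 6, compute slack b - a·x for each constraint:
  C1: 24 − 24 = 0  (binding)
  C2: 30 − 30 = 0  (binding)
  C3: 29 − 27 = 2  (slack)
  C4: 30 − 27 = 3  (slack)

Optimal: u = 3, v = 6
Binding: C1, C2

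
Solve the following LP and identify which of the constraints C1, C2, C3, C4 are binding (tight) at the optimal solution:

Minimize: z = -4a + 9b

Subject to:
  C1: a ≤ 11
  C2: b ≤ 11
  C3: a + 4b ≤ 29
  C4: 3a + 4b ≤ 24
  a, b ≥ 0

At a = 8, b = 0, compute slack b - a·x for each constraint:
  C1: 11 − 8 = 3  (slack)
  C2: 11 − 0 = 11  (slack)
  C3: 29 − 8 = 21  (slack)
  C4: 24 − 24 = 0  (binding)

Optimal: a = 8, b = 0
Binding: C4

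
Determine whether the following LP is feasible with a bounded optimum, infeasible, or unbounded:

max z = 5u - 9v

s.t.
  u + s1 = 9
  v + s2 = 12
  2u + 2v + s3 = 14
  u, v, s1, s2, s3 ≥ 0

Feasible with a bounded optimal solution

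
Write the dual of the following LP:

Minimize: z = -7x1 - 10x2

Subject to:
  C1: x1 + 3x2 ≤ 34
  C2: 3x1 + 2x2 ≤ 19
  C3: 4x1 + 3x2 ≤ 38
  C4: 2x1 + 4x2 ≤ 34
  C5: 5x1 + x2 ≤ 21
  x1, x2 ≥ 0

Primal min cᵀx s.t. Ax ≤ b, x ≥ 0  →  Dual max −bᵀy s.t. Aᵀy ≥ −c, y ≥ 0.

Maximize: z = -34y1 - 19y2 - 38y3 - 34y4 - 21y5

Subject to:
  y1 + 3y2 + 4y3 + 2y4 + 5y5 ≥ 7
  3y1 + 2y2 + 3y3 + 4y4 + y5 ≥ 10
  y1, y2, y3, y4, y5 ≥ 0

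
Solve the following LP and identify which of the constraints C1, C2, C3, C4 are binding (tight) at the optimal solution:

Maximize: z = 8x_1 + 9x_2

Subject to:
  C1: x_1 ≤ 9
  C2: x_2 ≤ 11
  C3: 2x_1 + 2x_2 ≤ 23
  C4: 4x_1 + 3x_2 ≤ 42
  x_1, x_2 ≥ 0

At x_1 = 0.5, x_2 = 11, compute slack b - a·x for each constraint:
  C1: 9 − 0.5 = 8.5  (slack)
  C2: 11 − 11 = 0  (binding)
  C3: 23 − 23 = 0  (binding)
  C4: 42 − 35 = 7  (slack)

Optimal: x_1 = 0.5, x_2 = 11
Binding: C2, C3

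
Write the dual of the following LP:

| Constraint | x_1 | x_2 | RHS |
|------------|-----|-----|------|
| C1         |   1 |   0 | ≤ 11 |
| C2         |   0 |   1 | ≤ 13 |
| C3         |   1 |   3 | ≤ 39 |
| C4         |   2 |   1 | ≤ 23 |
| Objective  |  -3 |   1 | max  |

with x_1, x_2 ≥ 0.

Primal max cᵀx s.t. Ax ≤ b, x ≥ 0  →  Dual min bᵀy s.t. Aᵀy ≥ c, y ≥ 0.

Minimize: z = 11y1 + 13y2 + 39y3 + 23y4

Subject to:
  y1 + y3 + 2y4 ≥ -3
  y2 + 3y3 + y4 ≥ 1
  y1, y2, y3, y4 ≥ 0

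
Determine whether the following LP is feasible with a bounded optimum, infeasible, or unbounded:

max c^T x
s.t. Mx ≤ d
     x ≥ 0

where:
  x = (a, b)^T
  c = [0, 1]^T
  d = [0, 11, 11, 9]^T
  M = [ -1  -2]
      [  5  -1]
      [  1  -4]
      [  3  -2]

Unbounded (objective can increase without bound)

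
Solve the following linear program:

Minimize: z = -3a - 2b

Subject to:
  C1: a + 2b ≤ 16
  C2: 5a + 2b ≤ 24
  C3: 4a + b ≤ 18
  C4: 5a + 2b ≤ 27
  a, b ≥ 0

Evaluate the objective at each vertex of the feasible region:
  z(0, 0) = 0
  z(4.5, 0) = -13.5
  z(4, 2) = -16
  z(2, 7) = -20  ←
  z(0, 8) = -16
The minimum is at a = 2, b = 7.

a = 2, b = 7, z = -20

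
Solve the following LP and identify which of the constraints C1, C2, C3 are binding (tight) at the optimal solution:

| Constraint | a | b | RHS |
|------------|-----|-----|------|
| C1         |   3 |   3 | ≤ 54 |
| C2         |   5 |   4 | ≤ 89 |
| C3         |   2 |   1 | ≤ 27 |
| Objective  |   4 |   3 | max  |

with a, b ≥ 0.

At a = 9, b = 9, compute slack b - a·x for each constraint:
  C1: 54 − 54 = 0  (binding)
  C2: 89 − 81 = 8  (slack)
  C3: 27 − 27 = 0  (binding)

Optimal: a = 9, b = 9
Binding: C1, C3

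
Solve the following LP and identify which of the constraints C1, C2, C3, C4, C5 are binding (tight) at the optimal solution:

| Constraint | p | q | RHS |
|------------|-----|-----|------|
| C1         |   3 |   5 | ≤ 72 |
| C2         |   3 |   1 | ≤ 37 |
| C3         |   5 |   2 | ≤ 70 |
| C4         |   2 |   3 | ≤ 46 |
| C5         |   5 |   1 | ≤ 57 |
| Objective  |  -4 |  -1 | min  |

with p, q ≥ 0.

At p = 10, q = 7, compute slack b - a·x for each constraint:
  C1: 72 − 65 = 7  (slack)
  C2: 37 − 37 = 0  (binding)
  C3: 70 − 64 = 6  (slack)
  C4: 46 − 41 = 5  (slack)
  C5: 57 − 57 = 0  (binding)

Optimal: p = 10, q = 7
Binding: C2, C5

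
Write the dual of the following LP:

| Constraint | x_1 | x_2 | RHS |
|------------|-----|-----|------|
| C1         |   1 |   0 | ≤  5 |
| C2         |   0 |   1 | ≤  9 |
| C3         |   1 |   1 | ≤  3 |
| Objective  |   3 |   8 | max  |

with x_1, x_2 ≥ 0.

Primal max cᵀx s.t. Ax ≤ b, x ≥ 0  →  Dual min bᵀy s.t. Aᵀy ≥ c, y ≥ 0.

Minimize: z = 5y1 + 9y2 + 3y3

Subject to:
  y1 + y3 ≥ 3
  y2 + y3 ≥ 8
  y1, y2, y3 ≥ 0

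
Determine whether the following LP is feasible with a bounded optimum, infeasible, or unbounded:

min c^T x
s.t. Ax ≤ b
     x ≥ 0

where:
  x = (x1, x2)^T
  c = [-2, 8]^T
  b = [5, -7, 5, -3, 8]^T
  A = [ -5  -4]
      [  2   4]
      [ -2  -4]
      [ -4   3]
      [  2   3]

Infeasible (no feasible solution exists)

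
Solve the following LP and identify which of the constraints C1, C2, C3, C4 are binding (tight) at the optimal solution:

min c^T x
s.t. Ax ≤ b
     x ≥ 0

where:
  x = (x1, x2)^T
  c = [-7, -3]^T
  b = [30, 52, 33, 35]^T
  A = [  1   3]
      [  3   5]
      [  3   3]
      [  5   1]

At x1 = 6, x2 = 5, compute slack b - a·x for each constraint:
  C1: 30 − 21 = 9  (slack)
  C2: 52 − 43 = 9  (slack)
  C3: 33 − 33 = 0  (binding)
  C4: 35 − 35 = 0  (binding)

Optimal: x1 = 6, x2 = 5
Binding: C3, C4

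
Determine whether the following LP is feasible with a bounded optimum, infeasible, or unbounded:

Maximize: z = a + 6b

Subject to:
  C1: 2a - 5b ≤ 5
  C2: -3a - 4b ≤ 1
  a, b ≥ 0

Unbounded (objective can increase without bound)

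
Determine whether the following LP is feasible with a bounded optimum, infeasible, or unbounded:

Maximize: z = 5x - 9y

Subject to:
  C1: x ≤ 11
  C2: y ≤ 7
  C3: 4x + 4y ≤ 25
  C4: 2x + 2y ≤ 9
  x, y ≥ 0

Feasible with a bounded optimal solution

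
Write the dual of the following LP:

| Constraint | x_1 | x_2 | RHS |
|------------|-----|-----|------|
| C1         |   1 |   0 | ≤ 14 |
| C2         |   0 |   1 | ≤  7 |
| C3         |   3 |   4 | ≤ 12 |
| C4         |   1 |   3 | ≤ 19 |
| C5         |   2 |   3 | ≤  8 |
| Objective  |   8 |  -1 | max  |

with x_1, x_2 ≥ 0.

Primal max cᵀx s.t. Ax ≤ b, x ≥ 0  →  Dual min bᵀy s.t. Aᵀy ≥ c, y ≥ 0.

Minimize: z = 14y1 + 7y2 + 12y3 + 19y4 + 8y5

Subject to:
  y1 + 3y3 + y4 + 2y5 ≥ 8
  y2 + 4y3 + 3y4 + 3y5 ≥ -1
  y1, y2, y3, y4, y5 ≥ 0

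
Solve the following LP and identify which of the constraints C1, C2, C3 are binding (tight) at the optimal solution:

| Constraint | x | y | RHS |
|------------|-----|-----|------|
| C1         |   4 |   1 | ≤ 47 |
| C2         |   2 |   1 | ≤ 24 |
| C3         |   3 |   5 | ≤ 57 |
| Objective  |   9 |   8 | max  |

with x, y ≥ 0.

At x = 9, y = 6, compute slack b - a·x for each constraint:
  C1: 47 − 42 = 5  (slack)
  C2: 24 − 24 = 0  (binding)
  C3: 57 − 57 = 0  (binding)

Optimal: x = 9, y = 6
Binding: C2, C3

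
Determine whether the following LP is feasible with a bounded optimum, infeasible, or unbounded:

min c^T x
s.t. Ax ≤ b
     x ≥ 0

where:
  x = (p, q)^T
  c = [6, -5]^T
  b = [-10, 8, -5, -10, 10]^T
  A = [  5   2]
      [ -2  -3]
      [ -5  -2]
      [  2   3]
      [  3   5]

Infeasible (no feasible solution exists)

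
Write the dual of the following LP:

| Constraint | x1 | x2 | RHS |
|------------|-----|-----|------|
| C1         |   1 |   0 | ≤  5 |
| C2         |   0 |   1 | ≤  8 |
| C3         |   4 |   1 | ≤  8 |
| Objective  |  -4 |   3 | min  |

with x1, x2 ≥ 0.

Primal min cᵀx s.t. Ax ≤ b, x ≥ 0  →  Dual max −bᵀy s.t. Aᵀy ≥ −c, y ≥ 0.

Maximize: z = -5y1 - 8y2 - 8y3

Subject to:
  y1 + 4y3 ≥ 4
  y2 + y3 ≥ -3
  y1, y2, y3 ≥ 0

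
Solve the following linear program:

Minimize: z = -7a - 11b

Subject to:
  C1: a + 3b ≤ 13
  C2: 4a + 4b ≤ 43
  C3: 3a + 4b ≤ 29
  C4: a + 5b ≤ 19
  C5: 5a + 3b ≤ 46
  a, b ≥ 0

Evaluate the objective at each vertex of the feasible region:
  z(0, 0) = 0
  z(9.2, 0) = -64.4
  z(8.818, 0.6364) = -68.73
  z(7, 2) = -71  ←
  z(4, 3) = -61
  z(0, 3.8) = -41.8
The minimum is at a = 7, b = 2.

a = 7, b = 2, z = -71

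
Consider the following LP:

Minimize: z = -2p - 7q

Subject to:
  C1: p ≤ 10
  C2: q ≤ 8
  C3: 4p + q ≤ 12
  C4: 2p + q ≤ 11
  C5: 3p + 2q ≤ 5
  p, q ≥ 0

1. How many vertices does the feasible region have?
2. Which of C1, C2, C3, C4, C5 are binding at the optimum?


1. 3
2. C5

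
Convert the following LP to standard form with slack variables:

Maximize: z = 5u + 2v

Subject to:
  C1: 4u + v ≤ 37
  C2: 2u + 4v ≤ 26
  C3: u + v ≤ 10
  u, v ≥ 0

max z = 5u + 2v

s.t.
  4u + v + s1 = 37
  2u + 4v + s2 = 26
  u + v + s3 = 10
  u, v, s1, s2, s3 ≥ 0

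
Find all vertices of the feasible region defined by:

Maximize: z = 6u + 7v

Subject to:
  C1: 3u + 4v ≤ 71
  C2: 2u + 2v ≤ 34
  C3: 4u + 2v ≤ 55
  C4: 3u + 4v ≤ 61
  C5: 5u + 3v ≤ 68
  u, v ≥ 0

(0, 0), (13.6, 0), (8.5, 8.5), (7, 10), (0, 15.25)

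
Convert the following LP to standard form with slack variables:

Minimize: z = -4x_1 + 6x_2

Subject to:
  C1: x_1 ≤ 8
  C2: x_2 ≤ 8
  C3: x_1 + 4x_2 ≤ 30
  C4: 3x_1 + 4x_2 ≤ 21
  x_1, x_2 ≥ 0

min z = -4x_1 + 6x_2

s.t.
  x_1 + s1 = 8
  x_2 + s2 = 8
  x_1 + 4x_2 + s3 = 30
  3x_1 + 4x_2 + s4 = 21
  x_1, x_2, s1, s2, s3, s4 ≥ 0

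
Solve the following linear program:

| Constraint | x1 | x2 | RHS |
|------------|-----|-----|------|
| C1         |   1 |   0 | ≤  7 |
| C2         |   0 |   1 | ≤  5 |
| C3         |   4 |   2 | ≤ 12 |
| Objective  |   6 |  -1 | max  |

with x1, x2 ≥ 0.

Evaluate the objective at each vertex of the feasible region:
  z(0, 0) = 0
  z(3, 0) = 18  ←
  z(0.5, 5) = -2
  z(0, 5) = -5
The maximum is at x1 = 3, x2 = 0.

x1 = 3, x2 = 0, z = 18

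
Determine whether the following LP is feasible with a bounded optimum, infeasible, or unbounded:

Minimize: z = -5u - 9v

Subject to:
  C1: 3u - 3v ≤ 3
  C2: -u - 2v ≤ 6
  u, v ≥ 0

Unbounded (objective can decrease without bound)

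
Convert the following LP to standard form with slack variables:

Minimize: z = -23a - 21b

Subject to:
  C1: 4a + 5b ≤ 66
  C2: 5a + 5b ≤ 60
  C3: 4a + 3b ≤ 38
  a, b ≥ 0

min z = -23a - 21b

s.t.
  4a + 5b + s1 = 66
  5a + 5b + s2 = 60
  4a + 3b + s3 = 38
  a, b, s1, s2, s3 ≥ 0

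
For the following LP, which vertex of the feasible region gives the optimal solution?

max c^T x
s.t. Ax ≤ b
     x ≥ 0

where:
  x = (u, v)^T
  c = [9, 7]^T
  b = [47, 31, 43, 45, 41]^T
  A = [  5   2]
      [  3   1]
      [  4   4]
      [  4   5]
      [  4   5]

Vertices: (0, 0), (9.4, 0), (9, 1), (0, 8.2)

Evaluate the objective at each vertex of the feasible region:
  z(0, 0) = 0
  z(9.4, 0) = 84.6
  z(9, 1) = 88  ←
  z(0, 8.2) = 57.4
The maximum is at u = 9, v = 1.

(9, 1)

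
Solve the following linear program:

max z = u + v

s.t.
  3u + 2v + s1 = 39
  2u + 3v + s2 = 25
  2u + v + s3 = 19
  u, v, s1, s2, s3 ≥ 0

Evaluate the objective at each vertex of the feasible region:
  z(0, 0) = 0
  z(9.5, 0) = 9.5
  z(8, 3) = 11  ←
  z(0, 8.333) = 8.333
The maximum is at u = 8, v = 3.

u = 8, v = 3, z = 11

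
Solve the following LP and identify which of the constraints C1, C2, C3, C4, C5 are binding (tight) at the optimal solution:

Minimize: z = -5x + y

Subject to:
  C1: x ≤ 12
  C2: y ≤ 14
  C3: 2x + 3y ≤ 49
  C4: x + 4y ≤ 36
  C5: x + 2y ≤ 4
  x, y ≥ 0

At x = 4, y = 0, compute slack b - a·x for each constraint:
  C1: 12 − 4 = 8  (slack)
  C2: 14 − 0 = 14  (slack)
  C3: 49 − 8 = 41  (slack)
  C4: 36 − 4 = 32  (slack)
  C5: 4 − 4 = 0  (binding)

Optimal: x = 4, y = 0
Binding: C5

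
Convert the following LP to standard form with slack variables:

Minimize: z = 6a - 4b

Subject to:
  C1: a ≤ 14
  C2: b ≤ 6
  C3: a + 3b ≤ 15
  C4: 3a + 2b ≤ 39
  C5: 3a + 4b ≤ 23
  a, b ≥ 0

min z = 6a - 4b

s.t.
  a + s1 = 14
  b + s2 = 6
  a + 3b + s3 = 15
  3a + 2b + s4 = 39
  3a + 4b + s5 = 23
  a, b, s1, s2, s3, s4, s5 ≥ 0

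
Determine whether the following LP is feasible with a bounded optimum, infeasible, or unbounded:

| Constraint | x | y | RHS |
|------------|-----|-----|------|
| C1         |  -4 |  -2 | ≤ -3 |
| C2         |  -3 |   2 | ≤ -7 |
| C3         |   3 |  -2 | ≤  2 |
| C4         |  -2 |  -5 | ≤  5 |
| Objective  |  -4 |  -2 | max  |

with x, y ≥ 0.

Infeasible (no feasible solution exists)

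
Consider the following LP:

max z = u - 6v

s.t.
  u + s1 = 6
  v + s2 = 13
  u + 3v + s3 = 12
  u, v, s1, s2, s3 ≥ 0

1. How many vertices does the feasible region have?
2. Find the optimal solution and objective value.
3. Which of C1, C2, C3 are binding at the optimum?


1. 4
2. u = 6, v = 0, z = 6
3. C1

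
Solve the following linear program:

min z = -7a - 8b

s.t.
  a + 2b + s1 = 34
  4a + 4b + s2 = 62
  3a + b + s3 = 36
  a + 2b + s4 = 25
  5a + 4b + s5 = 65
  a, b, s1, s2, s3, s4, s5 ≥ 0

Evaluate the objective at each vertex of the feasible region:
  z(0, 0) = 0
  z(12, 0) = -84
  z(11.29, 2.143) = -96.14
  z(5, 10) = -115  ←
  z(0, 12.5) = -100
The minimum is at a = 5, b = 10.

a = 5, b = 10, z = -115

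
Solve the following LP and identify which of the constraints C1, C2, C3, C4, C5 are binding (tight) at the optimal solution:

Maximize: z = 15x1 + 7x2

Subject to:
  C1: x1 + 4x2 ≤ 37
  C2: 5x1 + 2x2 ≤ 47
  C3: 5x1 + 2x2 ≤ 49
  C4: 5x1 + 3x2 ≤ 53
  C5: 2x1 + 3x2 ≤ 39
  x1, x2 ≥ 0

At x1 = 7, x2 = 6, compute slack b - a·x for each constraint:
  C1: 37 − 31 = 6  (slack)
  C2: 47 − 47 = 0  (binding)
  C3: 49 − 47 = 2  (slack)
  C4: 53 − 53 = 0  (binding)
  C5: 39 − 32 = 7  (slack)

Optimal: x1 = 7, x2 = 6
Binding: C2, C4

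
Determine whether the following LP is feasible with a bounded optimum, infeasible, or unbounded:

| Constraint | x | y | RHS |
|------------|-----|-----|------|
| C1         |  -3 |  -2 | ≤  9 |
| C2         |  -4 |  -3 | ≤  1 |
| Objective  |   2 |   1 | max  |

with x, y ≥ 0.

Unbounded (objective can increase without bound)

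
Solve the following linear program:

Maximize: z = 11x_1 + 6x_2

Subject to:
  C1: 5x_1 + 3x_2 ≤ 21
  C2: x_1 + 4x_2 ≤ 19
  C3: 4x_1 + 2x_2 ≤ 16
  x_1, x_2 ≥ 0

Evaluate the objective at each vertex of the feasible region:
  z(0, 0) = 0
  z(4, 0) = 44
  z(3, 2) = 45  ←
  z(1.588, 4.353) = 43.59
  z(0, 4.75) = 28.5
The maximum is at x_1 = 3, x_2 = 2.

x_1 = 3, x_2 = 2, z = 45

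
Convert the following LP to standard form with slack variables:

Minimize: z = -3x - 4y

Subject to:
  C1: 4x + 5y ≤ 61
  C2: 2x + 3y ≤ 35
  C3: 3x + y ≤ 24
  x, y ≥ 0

min z = -3x - 4y

s.t.
  4x + 5y + s1 = 61
  2x + 3y + s2 = 35
  3x + y + s3 = 24
  x, y, s1, s2, s3 ≥ 0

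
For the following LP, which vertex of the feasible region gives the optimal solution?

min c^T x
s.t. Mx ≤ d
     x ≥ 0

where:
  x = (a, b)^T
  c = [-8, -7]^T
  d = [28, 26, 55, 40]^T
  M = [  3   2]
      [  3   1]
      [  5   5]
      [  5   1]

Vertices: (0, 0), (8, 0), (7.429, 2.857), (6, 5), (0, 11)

Evaluate the objective at each vertex of the feasible region:
  z(0, 0) = 0
  z(8, 0) = -64
  z(7.429, 2.857) = -79.43
  z(6, 5) = -83  ←
  z(0, 11) = -77
The minimum is at a = 6, b = 5.

(6, 5)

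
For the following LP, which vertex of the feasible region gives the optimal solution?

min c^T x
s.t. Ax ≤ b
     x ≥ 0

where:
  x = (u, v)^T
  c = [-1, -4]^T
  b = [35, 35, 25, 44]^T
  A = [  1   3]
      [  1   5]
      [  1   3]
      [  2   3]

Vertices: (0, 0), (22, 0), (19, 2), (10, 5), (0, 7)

Evaluate the objective at each vertex of the feasible region:
  z(0, 0) = 0
  z(22, 0) = -22
  z(19, 2) = -27
  z(10, 5) = -30  ←
  z(0, 7) = -28
The minimum is at u = 10, v = 5.

(10, 5)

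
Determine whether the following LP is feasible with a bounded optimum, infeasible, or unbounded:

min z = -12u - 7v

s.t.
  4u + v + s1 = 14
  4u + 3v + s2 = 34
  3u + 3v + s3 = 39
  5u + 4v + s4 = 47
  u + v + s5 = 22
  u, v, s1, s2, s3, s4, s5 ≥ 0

Feasible with a bounded optimal solution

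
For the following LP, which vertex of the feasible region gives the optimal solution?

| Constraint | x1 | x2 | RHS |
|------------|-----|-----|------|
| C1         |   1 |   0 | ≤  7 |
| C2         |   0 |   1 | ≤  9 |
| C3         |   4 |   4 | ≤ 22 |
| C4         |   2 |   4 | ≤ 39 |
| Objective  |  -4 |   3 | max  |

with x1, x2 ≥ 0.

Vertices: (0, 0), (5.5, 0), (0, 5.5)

Evaluate the objective at each vertex of the feasible region:
  z(0, 0) = 0
  z(5.5, 0) = -22
  z(0, 5.5) = 16.5  ←
The maximum is at x1 = 0, x2 = 5.5.

(0, 5.5)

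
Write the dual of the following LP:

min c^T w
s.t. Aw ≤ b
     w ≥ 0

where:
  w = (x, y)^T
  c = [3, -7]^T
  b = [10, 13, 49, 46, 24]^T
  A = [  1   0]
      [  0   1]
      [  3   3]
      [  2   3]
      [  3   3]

Primal min cᵀx s.t. Ax ≤ b, x ≥ 0  →  Dual max −bᵀy s.t. Aᵀy ≥ −c, y ≥ 0.

Maximize: z = -10y1 - 13y2 - 49y3 - 46y4 - 24y5

Subject to:
  y1 + 3y3 + 2y4 + 3y5 ≥ -3
  y2 + 3y3 + 3y4 + 3y5 ≥ 7
  y1, y2, y3, y4, y5 ≥ 0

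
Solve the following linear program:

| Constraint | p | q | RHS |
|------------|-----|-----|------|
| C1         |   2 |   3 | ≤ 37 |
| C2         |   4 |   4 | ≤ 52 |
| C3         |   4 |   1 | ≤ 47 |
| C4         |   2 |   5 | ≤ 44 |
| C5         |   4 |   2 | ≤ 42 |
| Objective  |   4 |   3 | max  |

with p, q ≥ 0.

Evaluate the objective at each vertex of the feasible region:
  z(0, 0) = 0
  z(10.5, 0) = 42
  z(8, 5) = 47  ←
  z(7, 6) = 46
  z(0, 8.8) = 26.4
The maximum is at p = 8, q = 5.

p = 8, q = 5, z = 47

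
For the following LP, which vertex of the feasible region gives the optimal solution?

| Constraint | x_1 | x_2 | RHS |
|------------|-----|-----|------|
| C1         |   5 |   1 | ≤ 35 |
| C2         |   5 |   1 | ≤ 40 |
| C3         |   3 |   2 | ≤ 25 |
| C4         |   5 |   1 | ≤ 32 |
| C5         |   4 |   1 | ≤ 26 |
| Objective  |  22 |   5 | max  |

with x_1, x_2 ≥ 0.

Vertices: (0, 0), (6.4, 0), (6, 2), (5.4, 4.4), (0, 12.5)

Evaluate the objective at each vertex of the feasible region:
  z(0, 0) = 0
  z(6.4, 0) = 140.8
  z(6, 2) = 142  ←
  z(5.4, 4.4) = 140.8
  z(0, 12.5) = 62.5
The maximum is at x_1 = 6, x_2 = 2.

(6, 2)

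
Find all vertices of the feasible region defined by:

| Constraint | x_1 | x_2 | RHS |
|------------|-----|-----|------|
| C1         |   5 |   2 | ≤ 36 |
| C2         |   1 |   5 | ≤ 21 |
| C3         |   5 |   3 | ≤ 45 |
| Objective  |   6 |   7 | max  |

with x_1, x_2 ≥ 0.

(0, 0), (7.2, 0), (6, 3), (0, 4.2)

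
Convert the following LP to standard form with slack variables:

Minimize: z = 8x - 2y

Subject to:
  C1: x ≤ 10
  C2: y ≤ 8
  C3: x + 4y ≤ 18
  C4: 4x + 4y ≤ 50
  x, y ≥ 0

min z = 8x - 2y

s.t.
  x + s1 = 10
  y + s2 = 8
  x + 4y + s3 = 18
  4x + 4y + s4 = 50
  x, y, s1, s2, s3, s4 ≥ 0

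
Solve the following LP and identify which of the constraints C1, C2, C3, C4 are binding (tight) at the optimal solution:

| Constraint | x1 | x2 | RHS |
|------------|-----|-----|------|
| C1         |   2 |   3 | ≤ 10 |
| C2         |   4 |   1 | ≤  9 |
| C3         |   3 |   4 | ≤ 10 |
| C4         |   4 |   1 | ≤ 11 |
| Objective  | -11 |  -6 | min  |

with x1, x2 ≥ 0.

At x1 = 2, x2 = 1, compute slack b - a·x for each constraint:
  C1: 10 − 7 = 3  (slack)
  C2: 9 − 9 = 0  (binding)
  C3: 10 − 10 = 0  (binding)
  C4: 11 − 9 = 2  (slack)

Optimal: x1 = 2, x2 = 1
Binding: C2, C3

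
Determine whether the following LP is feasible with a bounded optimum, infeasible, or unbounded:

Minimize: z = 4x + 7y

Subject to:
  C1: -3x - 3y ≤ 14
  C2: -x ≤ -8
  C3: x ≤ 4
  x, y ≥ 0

Infeasible (no feasible solution exists)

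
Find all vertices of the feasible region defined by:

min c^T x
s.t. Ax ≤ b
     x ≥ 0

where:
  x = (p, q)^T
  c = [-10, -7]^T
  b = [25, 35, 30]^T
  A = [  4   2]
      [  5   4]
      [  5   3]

(0, 0), (6, 0), (3, 5), (0, 8.75)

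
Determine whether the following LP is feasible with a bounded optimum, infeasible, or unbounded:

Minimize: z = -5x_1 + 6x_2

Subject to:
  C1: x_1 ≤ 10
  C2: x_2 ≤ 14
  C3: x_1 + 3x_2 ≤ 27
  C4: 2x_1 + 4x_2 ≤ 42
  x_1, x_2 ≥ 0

Feasible with a bounded optimal solution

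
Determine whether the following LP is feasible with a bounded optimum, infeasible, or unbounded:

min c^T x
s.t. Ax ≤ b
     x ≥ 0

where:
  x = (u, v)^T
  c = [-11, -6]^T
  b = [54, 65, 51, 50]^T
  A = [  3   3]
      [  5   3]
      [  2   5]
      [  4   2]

Feasible with a bounded optimal solution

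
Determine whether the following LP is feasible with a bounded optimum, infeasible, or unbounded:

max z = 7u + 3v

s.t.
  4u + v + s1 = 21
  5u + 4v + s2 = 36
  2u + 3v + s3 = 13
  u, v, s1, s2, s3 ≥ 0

Feasible with a bounded optimal solution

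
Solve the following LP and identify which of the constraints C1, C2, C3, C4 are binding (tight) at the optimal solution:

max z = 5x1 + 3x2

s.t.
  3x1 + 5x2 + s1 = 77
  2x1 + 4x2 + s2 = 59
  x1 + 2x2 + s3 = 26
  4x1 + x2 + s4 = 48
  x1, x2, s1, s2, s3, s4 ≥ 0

At x1 = 10, x2 = 8, compute slack b - a·x for each constraint:
  C1: 77 − 70 = 7  (slack)
  C2: 59 − 52 = 7  (slack)
  C3: 26 − 26 = 0  (binding)
  C4: 48 − 48 = 0  (binding)

Optimal: x1 = 10, x2 = 8
Binding: C3, C4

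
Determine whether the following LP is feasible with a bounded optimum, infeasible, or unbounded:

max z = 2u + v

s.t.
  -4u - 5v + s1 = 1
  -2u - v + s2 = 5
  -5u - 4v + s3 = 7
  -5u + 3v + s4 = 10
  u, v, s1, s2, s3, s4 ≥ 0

Unbounded (objective can increase without bound)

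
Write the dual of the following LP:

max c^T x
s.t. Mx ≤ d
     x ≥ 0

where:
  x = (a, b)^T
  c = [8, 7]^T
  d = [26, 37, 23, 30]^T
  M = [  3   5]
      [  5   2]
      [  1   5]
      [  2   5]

Primal max cᵀx s.t. Ax ≤ b, x ≥ 0  →  Dual min bᵀy s.t. Aᵀy ≥ c, y ≥ 0.

Minimize: z = 26y1 + 37y2 + 23y3 + 30y4

Subject to:
  3y1 + 5y2 + y3 + 2y4 ≥ 8
  5y1 + 2y2 + 5y3 + 5y4 ≥ 7
  y1, y2, y3, y4 ≥ 0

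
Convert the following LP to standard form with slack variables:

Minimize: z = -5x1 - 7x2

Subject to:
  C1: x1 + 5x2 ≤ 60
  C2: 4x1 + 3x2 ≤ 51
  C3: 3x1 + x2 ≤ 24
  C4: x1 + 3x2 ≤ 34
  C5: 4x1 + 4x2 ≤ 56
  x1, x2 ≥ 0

min z = -5x1 - 7x2

s.t.
  x1 + 5x2 + s1 = 60
  4x1 + 3x2 + s2 = 51
  3x1 + x2 + s3 = 24
  x1 + 3x2 + s4 = 34
  4x1 + 4x2 + s5 = 56
  x1, x2, s1, s2, s3, s4, s5 ≥ 0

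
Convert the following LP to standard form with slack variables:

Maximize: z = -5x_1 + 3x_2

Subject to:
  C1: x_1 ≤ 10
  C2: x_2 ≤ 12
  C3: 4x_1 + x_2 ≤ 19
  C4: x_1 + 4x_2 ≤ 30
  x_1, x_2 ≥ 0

max z = -5x_1 + 3x_2

s.t.
  x_1 + s1 = 10
  x_2 + s2 = 12
  4x_1 + x_2 + s3 = 19
  x_1 + 4x_2 + s4 = 30
  x_1, x_2, s1, s2, s3, s4 ≥ 0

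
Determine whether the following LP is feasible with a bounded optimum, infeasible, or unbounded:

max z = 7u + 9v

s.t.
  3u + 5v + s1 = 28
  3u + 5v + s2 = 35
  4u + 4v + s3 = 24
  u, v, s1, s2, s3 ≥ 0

Feasible with a bounded optimal solution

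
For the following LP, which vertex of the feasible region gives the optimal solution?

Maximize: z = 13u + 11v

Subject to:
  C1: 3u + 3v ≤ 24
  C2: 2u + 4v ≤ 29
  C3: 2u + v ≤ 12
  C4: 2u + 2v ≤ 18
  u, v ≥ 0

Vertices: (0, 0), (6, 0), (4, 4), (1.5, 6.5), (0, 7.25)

Evaluate the objective at each vertex of the feasible region:
  z(0, 0) = 0
  z(6, 0) = 78
  z(4, 4) = 96  ←
  z(1.5, 6.5) = 91
  z(0, 7.25) = 79.75
The maximum is at u = 4, v = 4.

(4, 4)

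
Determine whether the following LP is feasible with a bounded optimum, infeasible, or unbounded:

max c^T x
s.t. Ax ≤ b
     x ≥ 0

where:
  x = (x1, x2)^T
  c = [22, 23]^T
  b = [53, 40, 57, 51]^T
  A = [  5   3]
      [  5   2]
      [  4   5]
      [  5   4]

Feasible with a bounded optimal solution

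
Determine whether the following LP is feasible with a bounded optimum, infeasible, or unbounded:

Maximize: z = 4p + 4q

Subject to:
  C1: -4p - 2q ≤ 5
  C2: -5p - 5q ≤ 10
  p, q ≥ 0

Unbounded (objective can increase without bound)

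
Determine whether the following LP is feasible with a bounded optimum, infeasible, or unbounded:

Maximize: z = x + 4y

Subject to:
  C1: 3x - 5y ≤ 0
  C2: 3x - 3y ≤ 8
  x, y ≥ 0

Unbounded (objective can increase without bound)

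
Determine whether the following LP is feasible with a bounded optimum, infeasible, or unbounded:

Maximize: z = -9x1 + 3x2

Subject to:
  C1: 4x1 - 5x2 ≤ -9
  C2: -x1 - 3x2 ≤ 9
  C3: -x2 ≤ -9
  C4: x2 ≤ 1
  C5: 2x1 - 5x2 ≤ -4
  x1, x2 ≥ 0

Infeasible (no feasible solution exists)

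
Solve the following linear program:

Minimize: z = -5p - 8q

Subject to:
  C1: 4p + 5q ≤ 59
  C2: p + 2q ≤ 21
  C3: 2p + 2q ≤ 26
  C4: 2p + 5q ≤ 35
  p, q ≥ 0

Evaluate the objective at each vertex of the feasible region:
  z(0, 0) = 0
  z(13, 0) = -65
  z(10, 3) = -74  ←
  z(0, 7) = -56
The minimum is at p = 10, q = 3.

p = 10, q = 3, z = -74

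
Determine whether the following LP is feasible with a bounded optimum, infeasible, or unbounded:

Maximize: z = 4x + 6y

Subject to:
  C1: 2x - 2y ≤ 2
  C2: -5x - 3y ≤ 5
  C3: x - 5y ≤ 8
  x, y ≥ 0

Unbounded (objective can increase without bound)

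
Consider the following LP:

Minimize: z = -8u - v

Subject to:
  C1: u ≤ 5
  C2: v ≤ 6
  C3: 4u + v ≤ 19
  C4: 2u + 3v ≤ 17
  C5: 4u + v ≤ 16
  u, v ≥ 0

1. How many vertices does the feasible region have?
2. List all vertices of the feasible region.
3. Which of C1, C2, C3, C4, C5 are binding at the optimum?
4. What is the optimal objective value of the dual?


1. 4
2. (0, 0), (4, 0), (3.1, 3.6), (0, 5.667)
3. C5
4. -32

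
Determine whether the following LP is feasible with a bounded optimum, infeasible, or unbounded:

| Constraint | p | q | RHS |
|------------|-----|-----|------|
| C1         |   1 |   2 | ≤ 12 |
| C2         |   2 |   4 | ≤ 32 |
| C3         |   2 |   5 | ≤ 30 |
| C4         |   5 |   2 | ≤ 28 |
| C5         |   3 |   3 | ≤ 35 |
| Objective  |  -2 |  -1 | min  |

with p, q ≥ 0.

Feasible with a bounded optimal solution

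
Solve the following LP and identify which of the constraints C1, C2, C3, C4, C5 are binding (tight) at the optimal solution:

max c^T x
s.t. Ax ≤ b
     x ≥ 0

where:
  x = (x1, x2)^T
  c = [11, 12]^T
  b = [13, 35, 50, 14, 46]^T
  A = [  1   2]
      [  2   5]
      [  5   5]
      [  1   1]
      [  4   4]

At x1 = 7, x2 = 3, compute slack b - a·x for each constraint:
  C1: 13 − 13 = 0  (binding)
  C2: 35 − 29 = 6  (slack)
  C3: 50 − 50 = 0  (binding)
  C4: 14 − 10 = 4  (slack)
  C5: 46 − 40 = 6  (slack)

Optimal: x1 = 7, x2 = 3
Binding: C1, C3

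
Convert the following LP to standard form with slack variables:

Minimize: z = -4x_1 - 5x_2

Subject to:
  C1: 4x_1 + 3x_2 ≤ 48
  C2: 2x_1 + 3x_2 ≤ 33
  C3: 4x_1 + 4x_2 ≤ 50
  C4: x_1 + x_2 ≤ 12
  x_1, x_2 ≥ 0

min z = -4x_1 - 5x_2

s.t.
  4x_1 + 3x_2 + s1 = 48
  2x_1 + 3x_2 + s2 = 33
  4x_1 + 4x_2 + s3 = 50
  x_1 + x_2 + s4 = 12
  x_1, x_2, s1, s2, s3, s4 ≥ 0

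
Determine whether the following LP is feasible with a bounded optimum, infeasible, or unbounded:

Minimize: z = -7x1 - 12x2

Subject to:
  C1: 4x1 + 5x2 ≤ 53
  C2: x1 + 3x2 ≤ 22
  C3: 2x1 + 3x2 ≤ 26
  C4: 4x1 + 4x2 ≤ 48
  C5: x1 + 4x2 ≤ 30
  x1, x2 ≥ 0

Feasible with a bounded optimal solution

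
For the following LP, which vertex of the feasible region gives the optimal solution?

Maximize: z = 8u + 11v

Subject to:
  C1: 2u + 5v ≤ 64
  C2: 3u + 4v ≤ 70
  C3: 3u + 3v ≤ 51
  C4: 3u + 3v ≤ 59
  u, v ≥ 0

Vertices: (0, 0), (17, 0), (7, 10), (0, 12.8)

Evaluate the objective at each vertex of the feasible region:
  z(0, 0) = 0
  z(17, 0) = 136
  z(7, 10) = 166  ←
  z(0, 12.8) = 140.8
The maximum is at u = 7, v = 10.

(7, 10)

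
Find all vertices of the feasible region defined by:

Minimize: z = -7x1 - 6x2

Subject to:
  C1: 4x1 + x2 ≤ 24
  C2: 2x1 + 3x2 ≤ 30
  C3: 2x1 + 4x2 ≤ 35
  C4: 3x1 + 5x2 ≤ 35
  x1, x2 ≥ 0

(0, 0), (6, 0), (5, 4), (0, 7)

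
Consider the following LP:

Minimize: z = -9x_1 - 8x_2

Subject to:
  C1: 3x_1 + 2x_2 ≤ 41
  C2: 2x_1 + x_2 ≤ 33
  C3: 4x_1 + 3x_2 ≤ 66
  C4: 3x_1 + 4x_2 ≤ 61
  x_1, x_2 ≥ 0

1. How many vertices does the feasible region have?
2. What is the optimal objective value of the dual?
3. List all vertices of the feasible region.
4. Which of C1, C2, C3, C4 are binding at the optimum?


1. 4
2. -143
3. (0, 0), (13.67, 0), (7, 10), (0, 15.25)
4. C1, C4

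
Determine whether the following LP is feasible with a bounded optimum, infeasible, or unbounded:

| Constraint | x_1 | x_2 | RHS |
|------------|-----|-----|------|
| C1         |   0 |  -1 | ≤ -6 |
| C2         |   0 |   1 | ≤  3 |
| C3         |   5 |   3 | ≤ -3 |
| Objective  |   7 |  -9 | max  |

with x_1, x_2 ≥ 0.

Infeasible (no feasible solution exists)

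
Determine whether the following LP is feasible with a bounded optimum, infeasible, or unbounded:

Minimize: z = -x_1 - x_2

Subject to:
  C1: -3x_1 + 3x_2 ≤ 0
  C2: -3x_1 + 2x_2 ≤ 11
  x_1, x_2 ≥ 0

Unbounded (objective can decrease without bound)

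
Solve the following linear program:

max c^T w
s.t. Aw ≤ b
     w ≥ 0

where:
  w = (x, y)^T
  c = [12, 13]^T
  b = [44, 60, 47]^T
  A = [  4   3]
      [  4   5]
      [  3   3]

Evaluate the objective at each vertex of the feasible region:
  z(0, 0) = 0
  z(11, 0) = 132
  z(5, 8) = 164  ←
  z(0, 12) = 156
The maximum is at x = 5, y = 8.

x = 5, y = 8, z = 164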